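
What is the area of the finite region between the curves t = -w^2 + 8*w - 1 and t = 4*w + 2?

Both boundary curves give t as a function of w, so integrate with respect to w. Setting them equal: -w^2 + 4*w - 3 = 0, i.e. -(w - 3)*(w - 1) = 0, so they meet at w = 1, 3.
For w in [1, 3], t = -w^2 + 8*w - 1 is on the right; area = ∫[1,3] (-w^2 + 4*w - 3) dw = 4/3.

4/3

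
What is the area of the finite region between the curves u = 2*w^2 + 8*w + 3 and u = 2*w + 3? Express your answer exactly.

9

Both boundary curves give u as a function of w, so integrate with respect to w. Setting them equal: 2*w^2 + 6*w = 0, i.e. 2*w*(w + 3) = 0, so they meet at w = -3, 0.
For w in [-3, 0], u = 2*w^2 + 8*w + 3 is on the left; area = ∫[-3,0] (-(2*w^2 + 6*w)) dw = 9.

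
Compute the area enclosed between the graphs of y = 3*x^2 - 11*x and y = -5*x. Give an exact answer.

4

Set the curves equal: 3*x^2 - 11*x = -5*x, so 3*x^2 - 6*x = 0, which factors as 3*x*(x - 2) = 0. The curves meet at x = 0, 2.
On [0, 2], y = -5*x is on top; that piece has area ∫[0,2] (-(3*x^2 - 6*x)) dx = 4.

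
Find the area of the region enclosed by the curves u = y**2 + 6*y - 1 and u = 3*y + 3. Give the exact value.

125/6

Both boundary curves give u as a function of y, so integrate with respect to y. Setting them equal: y**2 + 3*y - 4 = 0, i.e. (y - 1)*(y + 4) = 0, so they meet at y = -4, 1.
For y in [-4, 1], u = y**2 + 6*y - 1 is on the left; area = ∫[-4,1] (-(y**2 + 3*y - 4)) dy = 125/6.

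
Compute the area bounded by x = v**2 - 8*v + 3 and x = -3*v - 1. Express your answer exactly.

9/2

Both boundary curves give x as a function of v, so integrate with respect to v. Setting them equal: v**2 - 5*v + 4 = 0, i.e. (v - 4)*(v - 1) = 0, so they meet at v = 1, 4.
For v in [1, 4], x = v**2 - 8*v + 3 is on the left; area = ∫[1,4] (-(v**2 - 5*v + 4)) dv = 9/2.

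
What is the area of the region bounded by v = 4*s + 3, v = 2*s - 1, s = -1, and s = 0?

On [-1, 0], (4*s + 3) - (2*s - 1) = 2*s + 4 is ≥ 0 throughout, so the area is a single integral of |2*s + 4|.
∫[-1,0] (2*s + 4) ds = 3.

3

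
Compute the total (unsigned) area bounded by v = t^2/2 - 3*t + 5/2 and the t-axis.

16/3

The curve meets the t-axis where t^2/2 - 3*t + 5/2 = 0, i.e. (t - 5)*(t - 1)/2 = 0, at t = 1, 5.
On [1, 5] the curve lies below the axis; ∫[1,5] (t^2/2 - 3*t + 5/2) dt = -16/3, giving area 16/3.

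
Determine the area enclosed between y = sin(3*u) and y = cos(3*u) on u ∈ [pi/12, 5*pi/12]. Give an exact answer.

2*sqrt(2)/3

On [pi/12, 5*pi/12], (sin(3*u)) - (cos(3*u)) = sin(3*u) - cos(3*u) is ≥ 0 throughout, so the area is a single integral of |sin(3*u) - cos(3*u)|.
∫[pi/12,5*pi/12] (sin(3*u) - cos(3*u)) du = 2*sqrt(2)/3.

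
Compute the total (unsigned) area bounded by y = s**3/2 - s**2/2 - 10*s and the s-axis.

2521/24

The curve meets the s-axis where s**3/2 - s**2/2 - 10*s = 0, i.e. s*(s - 5)*(s + 4)/2 = 0, at s = -4, 0, 5.
On [-4, 0] the curve lies above the axis; ∫[-4,0] (s**3/2 - s**2/2 - 10*s) ds = 112/3, giving area 112/3.
On [0, 5] the curve lies below the axis; ∫[0,5] (s**3/2 - s**2/2 - 10*s) ds = -1625/24, giving area 1625/24.
Total area = 112/3 + 1625/24 = 2521/24.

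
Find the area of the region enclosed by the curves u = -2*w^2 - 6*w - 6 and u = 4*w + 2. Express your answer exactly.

9

Both boundary curves give u as a function of w, so integrate with respect to w. Setting them equal: -2*w^2 - 10*w - 8 = 0, i.e. -2*(w + 1)*(w + 4) = 0, so they meet at w = -4, -1.
For w in [-4, -1], u = -2*w^2 - 6*w - 6 is on the right; area = ∫[-4,-1] (-2*w^2 - 10*w - 8) dw = 9.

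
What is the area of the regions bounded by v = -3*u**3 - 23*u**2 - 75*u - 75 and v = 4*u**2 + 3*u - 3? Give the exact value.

Set the curves equal: -3*u**3 - 23*u**2 - 75*u - 75 = 4*u**2 + 3*u - 3, so -3*u**3 - 27*u**2 - 78*u - 72 = 0, which factors as -3*(u + 2)*(u + 3)*(u + 4) = 0. The curves meet at u = -4, -3, -2.
On [-4, -3], v = 4*u**2 + 3*u - 3 is on top; that piece has area ∫[-4,-3] (-(-3*u**3 - 27*u**2 - 78*u - 72)) du = 3/4.
On [-3, -2], v = -3*u**3 - 23*u**2 - 75*u - 75 is on top; that piece has area ∫[-3,-2] (-3*u**3 - 27*u**2 - 78*u - 72) du = 3/4.
Total enclosed area = 3/4 + 3/4 = 3/2.

3/2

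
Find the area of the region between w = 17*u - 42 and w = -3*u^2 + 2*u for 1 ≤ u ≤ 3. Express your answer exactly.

The difference (17*u - 42) - (-3*u^2 + 2*u) = 3*u^2 + 15*u - 42 changes sign at u = 2 inside [1, 3], so split the integral there.
∫[1,2] (3*u^2 + 15*u - 42) du = -25/2; the area of that piece is 25/2.
∫[2,3] (3*u^2 + 15*u - 42) du = 29/2.
Total area = 25/2 + 29/2 = 27.

27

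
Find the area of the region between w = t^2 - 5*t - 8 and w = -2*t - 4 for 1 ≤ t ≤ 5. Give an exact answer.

49/3

The difference (t^2 - 5*t - 8) - (-2*t - 4) = t^2 - 3*t - 4 changes sign at t = 4 inside [1, 5], so split the integral there.
∫[1,4] (t^2 - 3*t - 4) dt = -27/2; the area of that piece is 27/2.
∫[4,5] (t^2 - 3*t - 4) dt = 17/6.
Total area = 27/2 + 17/6 = 49/3.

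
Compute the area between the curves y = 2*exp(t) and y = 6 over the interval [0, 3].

-28 + 12*log(3) + 2*exp(3)

The difference (2*exp(t)) - (6) = 2*exp(t) - 6 changes sign at t = log(3) inside [0, 3], so split the integral there.
∫[0,log(3)] (2*exp(t) - 6) dt = 4 - log(729); the area of that piece is -4 + log(729).
∫[log(3),3] (2*exp(t) - 6) dt = -24 + 6*log(3) + 2*exp(3).
Total area = (-4 + log(729)) + (-24 + 6*log(3) + 2*exp(3)) = -28 + 12*log(3) + 2*exp(3).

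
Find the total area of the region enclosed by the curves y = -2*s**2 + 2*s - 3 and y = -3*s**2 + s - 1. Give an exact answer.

9/2

Set the curves equal: -2*s**2 + 2*s - 3 = -3*s**2 + s - 1, so s**2 + s - 2 = 0, which factors as (s - 1)*(s + 2) = 0. The curves meet at s = -2, 1.
On [-2, 1], y = -3*s**2 + s - 1 is on top; that piece has area ∫[-2,1] (-(s**2 + s - 2)) ds = 9/2.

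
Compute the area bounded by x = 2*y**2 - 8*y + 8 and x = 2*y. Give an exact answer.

9

Both boundary curves give x as a function of y, so integrate with respect to y. Setting them equal: 2*y**2 - 10*y + 8 = 0, i.e. 2*(y - 4)*(y - 1) = 0, so they meet at y = 1, 4.
For y in [1, 4], x = 2*y**2 - 8*y + 8 is on the left; area = ∫[1,4] (-(2*y**2 - 10*y + 8)) dy = 9.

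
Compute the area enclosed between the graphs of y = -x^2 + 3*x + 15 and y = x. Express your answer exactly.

256/3

Set the curves equal: -x^2 + 3*x + 15 = x, so -x^2 + 2*x + 15 = 0, which factors as -(x - 5)*(x + 3) = 0. The curves meet at x = -3, 5.
On [-3, 5], y = -x^2 + 3*x + 15 is on top; that piece has area ∫[-3,5] (-x^2 + 2*x + 15) dx = 256/3.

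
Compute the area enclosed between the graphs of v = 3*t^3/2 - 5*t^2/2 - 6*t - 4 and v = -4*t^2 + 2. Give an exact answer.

71/4

Set the curves equal: 3*t^3/2 - 5*t^2/2 - 6*t - 4 = -4*t^2 + 2, so 3*t^3/2 + 3*t^2/2 - 6*t - 6 = 0, which factors as 3*(t - 2)*(t + 1)*(t + 2)/2 = 0. The curves meet at t = -2, -1, 2.
On [-2, -1], v = 3*t^3/2 - 5*t^2/2 - 6*t - 4 is on top; that piece has area ∫[-2,-1] (3*t^3/2 + 3*t^2/2 - 6*t - 6) dt = 7/8.
On [-1, 2], v = -4*t^2 + 2 is on top; that piece has area ∫[-1,2] (-(3*t^3/2 + 3*t^2/2 - 6*t - 6)) dt = 135/8.
Total enclosed area = 7/8 + 135/8 = 71/4.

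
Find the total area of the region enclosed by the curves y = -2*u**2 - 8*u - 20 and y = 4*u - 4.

Set the curves equal: -2*u**2 - 8*u - 20 = 4*u - 4, so -2*u**2 - 12*u - 16 = 0, which factors as -2*(u + 2)*(u + 4) = 0. The curves meet at u = -4, -2.
On [-4, -2], y = -2*u**2 - 8*u - 20 is on top; that piece has area ∫[-4,-2] (-2*u**2 - 12*u - 16) du = 8/3.

8/3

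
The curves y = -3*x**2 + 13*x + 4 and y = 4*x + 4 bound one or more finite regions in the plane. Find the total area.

Set the curves equal: -3*x**2 + 13*x + 4 = 4*x + 4, so -3*x**2 + 9*x = 0, which factors as -3*x*(x - 3) = 0. The curves meet at x = 0, 3.
On [0, 3], y = -3*x**2 + 13*x + 4 is on top; that piece has area ∫[0,3] (-3*x**2 + 9*x) dx = 27/2.

27/2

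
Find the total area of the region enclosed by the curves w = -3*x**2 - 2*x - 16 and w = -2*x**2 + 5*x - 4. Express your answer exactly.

1/6

Set the curves equal: -3*x**2 - 2*x - 16 = -2*x**2 + 5*x - 4, so -x**2 - 7*x - 12 = 0, which factors as -(x + 3)*(x + 4) = 0. The curves meet at x = -4, -3.
On [-4, -3], w = -3*x**2 - 2*x - 16 is on top; that piece has area ∫[-4,-3] (-x**2 - 7*x - 12) dx = 1/6.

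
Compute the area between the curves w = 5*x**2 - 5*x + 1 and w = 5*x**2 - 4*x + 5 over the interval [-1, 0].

On [-1, 0], (5*x**2 - 5*x + 1) - (5*x**2 - 4*x + 5) = -x - 4 is ≤ 0 throughout, so the area is a single integral of |-x - 4|.
∫[-1,0] (-x - 4) dx = -7/2; the area of that piece is 7/2.

7/2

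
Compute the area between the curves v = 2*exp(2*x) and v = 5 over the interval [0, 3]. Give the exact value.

The difference (2*exp(2*x)) - (5) = 2*exp(2*x) - 5 changes sign at x = -log(2)/2 + log(5)/2 inside [0, 3], so split the integral there.
∫[0,-log(2)/2 + log(5)/2] (2*exp(2*x) - 5) dx = log(4*sqrt(10)/125) + 3/2; the area of that piece is -3/2 + log(25*sqrt(10)/8).
∫[-log(2)/2 + log(5)/2,3] (2*exp(2*x) - 5) dx = -35/2 - 5*log(2)/2 + 5*log(5)/2 + exp(6).
Total area = (-3/2 + log(25*sqrt(10)/8)) + (-35/2 - 5*log(2)/2 + 5*log(5)/2 + exp(6)) = -19 - 11*log(2)/2 + log(10)/2 + 9*log(5)/2 + exp(6).

-19 - 11*log(2)/2 + log(10)/2 + 9*log(5)/2 + exp(6)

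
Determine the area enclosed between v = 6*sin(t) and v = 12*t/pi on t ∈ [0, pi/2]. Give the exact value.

On [0, pi/2], (6*sin(t)) - (12*t/pi) = -12*t/pi + 6*sin(t) is ≥ 0 throughout, so the area is a single integral of |-12*t/pi + 6*sin(t)|.
∫[0,pi/2] (-12*t/pi + 6*sin(t)) dt = 6 - 3*pi/2.

6 - 3*pi/2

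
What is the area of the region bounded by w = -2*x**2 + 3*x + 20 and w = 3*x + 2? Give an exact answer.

Set the curves equal: -2*x**2 + 3*x + 20 = 3*x + 2, so -2*x**2 + 18 = 0, which factors as -2*(x - 3)*(x + 3) = 0. The curves meet at x = -3, 3.
On [-3, 3], w = -2*x**2 + 3*x + 20 is on top; that piece has area ∫[-3,3] (-2*x**2 + 18) dx = 72.

72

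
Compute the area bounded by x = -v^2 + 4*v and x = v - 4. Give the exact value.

Both boundary curves give x as a function of v, so integrate with respect to v. Setting them equal: -v^2 + 3*v + 4 = 0, i.e. -(v - 4)*(v + 1) = 0, so they meet at v = -1, 4.
For v in [-1, 4], x = -v^2 + 4*v is on the right; area = ∫[-1,4] (-v^2 + 3*v + 4) dv = 125/6.

125/6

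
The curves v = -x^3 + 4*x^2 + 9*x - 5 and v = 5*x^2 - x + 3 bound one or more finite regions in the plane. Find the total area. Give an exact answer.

Set the curves equal: -x^3 + 4*x^2 + 9*x - 5 = 5*x^2 - x + 3, so -x^3 - x^2 + 10*x - 8 = 0, which factors as -(x - 2)*(x - 1)*(x + 4) = 0. The curves meet at x = -4, 1, 2.
On [-4, 1], v = 5*x^2 - x + 3 is on top; that piece has area ∫[-4,1] (-(-x^3 - x^2 + 10*x - 8)) dx = 875/12.
On [1, 2], v = -x^3 + 4*x^2 + 9*x - 5 is on top; that piece has area ∫[1,2] (-x^3 - x^2 + 10*x - 8) dx = 11/12.
Total enclosed area = 875/12 + 11/12 = 443/6.

443/6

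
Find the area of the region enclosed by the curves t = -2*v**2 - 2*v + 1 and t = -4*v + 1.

1/3

Both boundary curves give t as a function of v, so integrate with respect to v. Setting them equal: -2*v**2 + 2*v = 0, i.e. -2*v*(v - 1) = 0, so they meet at v = 0, 1.
For v in [0, 1], t = -2*v**2 - 2*v + 1 is on the right; area = ∫[0,1] (-2*v**2 + 2*v) dv = 1/3.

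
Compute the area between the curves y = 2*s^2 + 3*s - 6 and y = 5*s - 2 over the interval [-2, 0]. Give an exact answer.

6

The difference (2*s^2 + 3*s - 6) - (5*s - 2) = 2*s^2 - 2*s - 4 changes sign at s = -1 inside [-2, 0], so split the integral there.
∫[-2,-1] (2*s^2 - 2*s - 4) ds = 11/3.
∫[-1,0] (2*s^2 - 2*s - 4) ds = -7/3; the area of that piece is 7/3.
Total area = 11/3 + 7/3 = 6.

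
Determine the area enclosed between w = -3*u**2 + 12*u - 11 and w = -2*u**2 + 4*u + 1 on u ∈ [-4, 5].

153

The difference (-3*u**2 + 12*u - 11) - (-2*u**2 + 4*u + 1) = -u**2 + 8*u - 12 changes sign at u = 2 inside [-4, 5], so split the integral there.
∫[-4,2] (-u**2 + 8*u - 12) du = -144; the area of that piece is 144.
∫[2,5] (-u**2 + 8*u - 12) du = 9.
Total area = 144 + 9 = 153.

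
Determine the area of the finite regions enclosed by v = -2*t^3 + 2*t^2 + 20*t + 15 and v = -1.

443/3

Set the curves equal: -2*t^3 + 2*t^2 + 20*t + 15 = -1, so -2*t^3 + 2*t^2 + 20*t + 16 = 0, which factors as -2*(t - 4)*(t + 1)*(t + 2) = 0. The curves meet at t = -2, -1, 4.
On [-2, -1], v = -1 is on top; that piece has area ∫[-2,-1] (-(-2*t^3 + 2*t^2 + 20*t + 16)) dt = 11/6.
On [-1, 4], v = -2*t^3 + 2*t^2 + 20*t + 15 is on top; that piece has area ∫[-1,4] (-2*t^3 + 2*t^2 + 20*t + 16) dt = 875/6.
Total enclosed area = 11/6 + 875/6 = 443/3.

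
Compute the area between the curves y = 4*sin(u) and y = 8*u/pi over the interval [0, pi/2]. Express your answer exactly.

4 - pi

On [0, pi/2], (4*sin(u)) - (8*u/pi) = -8*u/pi + 4*sin(u) is ≥ 0 throughout, so the area is a single integral of |-8*u/pi + 4*sin(u)|.
∫[0,pi/2] (-8*u/pi + 4*sin(u)) du = 4 - pi.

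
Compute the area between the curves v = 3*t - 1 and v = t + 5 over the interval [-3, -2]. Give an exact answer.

11

On [-3, -2], (3*t - 1) - (t + 5) = 2*t - 6 is ≤ 0 throughout, so the area is a single integral of |2*t - 6|.
∫[-3,-2] (2*t - 6) dt = -11; the area of that piece is 11.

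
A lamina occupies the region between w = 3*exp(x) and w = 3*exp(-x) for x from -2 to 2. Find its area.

-12 + 6*exp(-2) + 6*exp(2)

The difference (3*exp(x)) - (3*exp(-x)) = 3*exp(x) - 3*exp(-x) changes sign at x = 0 inside [-2, 2], so split the integral there.
∫[-2,0] (3*exp(x) - 3*exp(-x)) dx = -3*exp(2) - 3*exp(-2) + 6; the area of that piece is -6 + 3*exp(-2) + 3*exp(2).
∫[0,2] (3*exp(x) - 3*exp(-x)) dx = -6 + 3*exp(-2) + 3*exp(2).
Total area = (-6 + 3*exp(-2) + 3*exp(2)) + (-6 + 3*exp(-2) + 3*exp(2)) = -12 + 6*exp(-2) + 6*exp(2).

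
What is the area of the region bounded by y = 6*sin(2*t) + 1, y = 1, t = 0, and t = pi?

12

The difference (6*sin(2*t) + 1) - (1) = 6*sin(2*t) changes sign at t = pi/2 inside [0, pi], so split the integral there.
∫[0,pi/2] (6*sin(2*t)) dt = 6.
∫[pi/2,pi] (6*sin(2*t)) dt = -6; the area of that piece is 6.
Total area = 6 + 6 = 12.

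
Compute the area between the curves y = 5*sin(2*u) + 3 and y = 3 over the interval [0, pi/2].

5

On [0, pi/2], (5*sin(2*u) + 3) - (3) = 5*sin(2*u) is ≥ 0 throughout, so the area is a single integral of |5*sin(2*u)|.
∫[0,pi/2] (5*sin(2*u)) du = 5.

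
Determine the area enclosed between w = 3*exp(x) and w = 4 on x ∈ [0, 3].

-17 - 8*log(3) + 16*log(2) + 3*exp(3)

The difference (3*exp(x)) - (4) = 3*exp(x) - 4 changes sign at x = log(4/3) inside [0, 3], so split the integral there.
∫[0,log(4/3)] (3*exp(x) - 4) dx = log(81/256) + 1; the area of that piece is -1 + log(256/81).
∫[log(4/3),3] (3*exp(x) - 4) dx = -16 - 4*log(3) + 8*log(2) + 3*exp(3).
Total area = (-1 + log(256/81)) + (-16 - 4*log(3) + 8*log(2) + 3*exp(3)) = -17 - 8*log(3) + 16*log(2) + 3*exp(3).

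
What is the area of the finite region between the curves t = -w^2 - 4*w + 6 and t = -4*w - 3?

36

Both boundary curves give t as a function of w, so integrate with respect to w. Setting them equal: -w^2 + 9 = 0, i.e. -(w - 3)*(w + 3) = 0, so they meet at w = -3, 3.
For w in [-3, 3], t = -w^2 - 4*w + 6 is on the right; area = ∫[-3,3] (-w^2 + 9) dw = 36.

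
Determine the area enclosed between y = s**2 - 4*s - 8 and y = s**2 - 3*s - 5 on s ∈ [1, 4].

33/2

On [1, 4], (s**2 - 4*s - 8) - (s**2 - 3*s - 5) = -s - 3 is ≤ 0 throughout, so the area is a single integral of |-s - 3|.
∫[1,4] (-s - 3) ds = -33/2; the area of that piece is 33/2.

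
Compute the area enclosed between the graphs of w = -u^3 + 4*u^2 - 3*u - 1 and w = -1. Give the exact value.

37/12

Set the curves equal: -u^3 + 4*u^2 - 3*u - 1 = -1, so -u^3 + 4*u^2 - 3*u = 0, which factors as -u*(u - 3)*(u - 1) = 0. The curves meet at u = 0, 1, 3.
On [0, 1], w = -1 is on top; that piece has area ∫[0,1] (-(-u^3 + 4*u^2 - 3*u)) du = 5/12.
On [1, 3], w = -u^3 + 4*u^2 - 3*u - 1 is on top; that piece has area ∫[1,3] (-u^3 + 4*u^2 - 3*u) du = 8/3.
Total enclosed area = 5/12 + 8/3 = 37/12.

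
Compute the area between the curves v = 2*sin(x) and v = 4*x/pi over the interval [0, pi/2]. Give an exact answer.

2 - pi/2

On [0, pi/2], (2*sin(x)) - (4*x/pi) = -4*x/pi + 2*sin(x) is ≥ 0 throughout, so the area is a single integral of |-4*x/pi + 2*sin(x)|.
∫[0,pi/2] (-4*x/pi + 2*sin(x)) dx = 2 - pi/2.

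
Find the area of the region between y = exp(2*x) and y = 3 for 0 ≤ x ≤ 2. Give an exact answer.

-17/2 + 3*log(3) + exp(4)/2

The difference (exp(2*x)) - (3) = exp(2*x) - 3 changes sign at x = log(3)/2 inside [0, 2], so split the integral there.
∫[0,log(3)/2] (exp(2*x) - 3) dx = 1 - 3*log(3)/2; the area of that piece is -1 + 3*log(3)/2.
∫[log(3)/2,2] (exp(2*x) - 3) dx = -15/2 + 3*log(3)/2 + exp(4)/2.
Total area = (-1 + 3*log(3)/2) + (-15/2 + 3*log(3)/2 + exp(4)/2) = -17/2 + 3*log(3) + exp(4)/2.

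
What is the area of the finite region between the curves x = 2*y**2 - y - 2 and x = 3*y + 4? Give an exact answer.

64/3

Both boundary curves give x as a function of y, so integrate with respect to y. Setting them equal: 2*y**2 - 4*y - 6 = 0, i.e. 2*(y - 3)*(y + 1) = 0, so they meet at y = -1, 3.
For y in [-1, 3], x = 2*y**2 - y - 2 is on the left; area = ∫[-1,3] (-(2*y**2 - 4*y - 6)) dy = 64/3.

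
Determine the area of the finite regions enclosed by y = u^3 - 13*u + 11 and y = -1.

Set the curves equal: u^3 - 13*u + 11 = -1, so u^3 - 13*u + 12 = 0, which factors as (u - 3)*(u - 1)*(u + 4) = 0. The curves meet at u = -4, 1, 3.
On [-4, 1], y = u^3 - 13*u + 11 is on top; that piece has area ∫[-4,1] (u^3 - 13*u + 12) du = 375/4.
On [1, 3], y = -1 is on top; that piece has area ∫[1,3] (-(u^3 - 13*u + 12)) du = 8.
Total enclosed area = 375/4 + 8 = 407/4.

407/4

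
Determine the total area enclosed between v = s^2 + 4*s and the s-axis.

The curve meets the s-axis where s^2 + 4*s = 0, i.e. s*(s + 4) = 0, at s = -4, 0.
On [-4, 0] the curve lies below the axis; ∫[-4,0] (s^2 + 4*s) ds = -32/3, giving area 32/3.

32/3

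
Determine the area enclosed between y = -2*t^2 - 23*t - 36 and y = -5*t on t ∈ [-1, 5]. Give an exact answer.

On [-1, 5], (-2*t^2 - 23*t - 36) - (-5*t) = -2*t^2 - 18*t - 36 is ≤ 0 throughout, so the area is a single integral of |-2*t^2 - 18*t - 36|.
∫[-1,5] (-2*t^2 - 18*t - 36) dt = -516; the area of that piece is 516.

516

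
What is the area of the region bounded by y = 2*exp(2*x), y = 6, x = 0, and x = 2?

-17 + 6*log(3) + exp(4)

The difference (2*exp(2*x)) - (6) = 2*exp(2*x) - 6 changes sign at x = log(3)/2 inside [0, 2], so split the integral there.
∫[0,log(3)/2] (2*exp(2*x) - 6) dx = 2 - log(27); the area of that piece is -2 + log(27).
∫[log(3)/2,2] (2*exp(2*x) - 6) dx = -15 + 3*log(3) + exp(4).
Total area = (-2 + log(27)) + (-15 + 3*log(3) + exp(4)) = -17 + 6*log(3) + exp(4).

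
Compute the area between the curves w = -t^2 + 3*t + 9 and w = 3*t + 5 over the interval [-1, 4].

The difference (-t^2 + 3*t + 9) - (3*t + 5) = -t^2 + 4 changes sign at t = 2 inside [-1, 4], so split the integral there.
∫[-1,2] (-t^2 + 4) dt = 9.
∫[2,4] (-t^2 + 4) dt = -32/3; the area of that piece is 32/3.
Total area = 9 + 32/3 = 59/3.

59/3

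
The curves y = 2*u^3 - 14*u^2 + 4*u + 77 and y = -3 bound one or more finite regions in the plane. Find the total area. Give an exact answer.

Set the curves equal: 2*u^3 - 14*u^2 + 4*u + 77 = -3, so 2*u^3 - 14*u^2 + 4*u + 80 = 0, which factors as 2*(u - 5)*(u - 4)*(u + 2) = 0. The curves meet at u = -2, 4, 5.
On [-2, 4], y = 2*u^3 - 14*u^2 + 4*u + 77 is on top; that piece has area ∫[-2,4] (2*u^3 - 14*u^2 + 4*u + 80) du = 288.
On [4, 5], y = -3 is on top; that piece has area ∫[4,5] (-(2*u^3 - 14*u^2 + 4*u + 80)) du = 13/6.
Total enclosed area = 288 + 13/6 = 1741/6.

1741/6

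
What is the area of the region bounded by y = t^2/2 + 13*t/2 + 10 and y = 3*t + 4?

1/12

Set the curves equal: t^2/2 + 13*t/2 + 10 = 3*t + 4, so t^2/2 + 7*t/2 + 6 = 0, which factors as (t + 3)*(t + 4)/2 = 0. The curves meet at t = -4, -3.
On [-4, -3], y = 3*t + 4 is on top; that piece has area ∫[-4,-3] (-(t^2/2 + 7*t/2 + 6)) dt = 1/12.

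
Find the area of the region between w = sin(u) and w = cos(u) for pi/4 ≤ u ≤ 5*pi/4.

On [pi/4, 5*pi/4], (sin(u)) - (cos(u)) = sin(u) - cos(u) is ≥ 0 throughout, so the area is a single integral of |sin(u) - cos(u)|.
∫[pi/4,5*pi/4] (sin(u) - cos(u)) du = 2*sqrt(2).

2*sqrt(2)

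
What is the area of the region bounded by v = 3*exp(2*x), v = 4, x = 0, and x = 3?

-29/2 - 4*log(3) + 8*log(2) + 3*exp(6)/2

The difference (3*exp(2*x)) - (4) = 3*exp(2*x) - 4 changes sign at x = -log(3)/2 + log(2) inside [0, 3], so split the integral there.
∫[0,-log(3)/2 + log(2)] (3*exp(2*x) - 4) dx = log(9/16) + 1/2; the area of that piece is -1/2 + log(16/9).
∫[-log(3)/2 + log(2),3] (3*exp(2*x) - 4) dx = -14 - 2*log(3) + 4*log(2) + 3*exp(6)/2.
Total area = (-1/2 + log(16/9)) + (-14 - 2*log(3) + 4*log(2) + 3*exp(6)/2) = -29/2 - 4*log(3) + 8*log(2) + 3*exp(6)/2.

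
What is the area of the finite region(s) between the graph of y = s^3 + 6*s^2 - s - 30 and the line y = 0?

407/4

The curve meets the s-axis where s^3 + 6*s^2 - s - 30 = 0, i.e. (s - 2)*(s + 3)*(s + 5) = 0, at s = -5, -3, 2.
On [-5, -3] the curve lies above the axis; ∫[-5,-3] (s^3 + 6*s^2 - s - 30) ds = 8, giving area 8.
On [-3, 2] the curve lies below the axis; ∫[-3,2] (s^3 + 6*s^2 - s - 30) ds = -375/4, giving area 375/4.
Total area = 8 + 375/4 = 407/4.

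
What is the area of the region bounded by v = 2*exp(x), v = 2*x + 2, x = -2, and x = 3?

-15 - 2*exp(-2) + 2*exp(3)

On [-2, 3], (2*exp(x)) - (2*x + 2) = -2*x + 2*exp(x) - 2 is ≥ 0 throughout, so the area is a single integral of |-2*x + 2*exp(x) - 2|.
∫[-2,3] (-2*x + 2*exp(x) - 2) dx = -15 - 2*exp(-2) + 2*exp(3).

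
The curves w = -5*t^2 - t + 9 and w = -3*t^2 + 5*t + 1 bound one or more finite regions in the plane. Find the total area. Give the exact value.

125/3

Set the curves equal: -5*t^2 - t + 9 = -3*t^2 + 5*t + 1, so -2*t^2 - 6*t + 8 = 0, which factors as -2*(t - 1)*(t + 4) = 0. The curves meet at t = -4, 1.
On [-4, 1], w = -5*t^2 - t + 9 is on top; that piece has area ∫[-4,1] (-2*t^2 - 6*t + 8) dt = 125/3.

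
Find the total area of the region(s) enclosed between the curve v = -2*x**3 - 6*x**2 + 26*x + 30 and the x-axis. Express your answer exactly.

256

The curve meets the x-axis where -2*x**3 - 6*x**2 + 26*x + 30 = 0, i.e. -2*(x - 3)*(x + 1)*(x + 5) = 0, at x = -5, -1, 3.
On [-5, -1] the curve lies below the axis; ∫[-5,-1] (-2*x**3 - 6*x**2 + 26*x + 30) dx = -128, giving area 128.
On [-1, 3] the curve lies above the axis; ∫[-1,3] (-2*x**3 - 6*x**2 + 26*x + 30) dx = 128, giving area 128.
Total area = 128 + 128 = 256.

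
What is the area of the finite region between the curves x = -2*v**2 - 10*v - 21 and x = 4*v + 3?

Both boundary curves give x as a function of v, so integrate with respect to v. Setting them equal: -2*v**2 - 14*v - 24 = 0, i.e. -2*(v + 3)*(v + 4) = 0, so they meet at v = -4, -3.
For v in [-4, -3], x = -2*v**2 - 10*v - 21 is on the right; area = ∫[-4,-3] (-2*v**2 - 14*v - 24) dv = 1/3.

1/3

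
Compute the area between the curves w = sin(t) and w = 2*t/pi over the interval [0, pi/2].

1 - pi/4

On [0, pi/2], (sin(t)) - (2*t/pi) = -2*t/pi + sin(t) is ≥ 0 throughout, so the area is a single integral of |-2*t/pi + sin(t)|.
∫[0,pi/2] (-2*t/pi + sin(t)) dt = 1 - pi/4.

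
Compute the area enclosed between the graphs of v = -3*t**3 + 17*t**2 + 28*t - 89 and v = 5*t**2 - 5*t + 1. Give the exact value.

Set the curves equal: -3*t**3 + 17*t**2 + 28*t - 89 = 5*t**2 - 5*t + 1, so -3*t**3 + 12*t**2 + 33*t - 90 = 0, which factors as -3*(t - 5)*(t - 2)*(t + 3) = 0. The curves meet at t = -3, 2, 5.
On [-3, 2], v = 5*t**2 - 5*t + 1 is on top; that piece has area ∫[-3,2] (-(-3*t**3 + 12*t**2 + 33*t - 90)) dt = 1375/4.
On [2, 5], v = -3*t**3 + 17*t**2 + 28*t - 89 is on top; that piece has area ∫[2,5] (-3*t**3 + 12*t**2 + 33*t - 90) dt = 351/4.
Total enclosed area = 1375/4 + 351/4 = 863/2.

863/2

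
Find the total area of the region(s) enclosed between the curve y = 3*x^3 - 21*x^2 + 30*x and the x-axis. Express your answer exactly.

253/4

The curve meets the x-axis where 3*x^3 - 21*x^2 + 30*x = 0, i.e. 3*x*(x - 5)*(x - 2) = 0, at x = 0, 2, 5.
On [0, 2] the curve lies above the axis; ∫[0,2] (3*x^3 - 21*x^2 + 30*x) dx = 16, giving area 16.
On [2, 5] the curve lies below the axis; ∫[2,5] (3*x^3 - 21*x^2 + 30*x) dx = -189/4, giving area 189/4.
Total area = 16 + 189/4 = 253/4.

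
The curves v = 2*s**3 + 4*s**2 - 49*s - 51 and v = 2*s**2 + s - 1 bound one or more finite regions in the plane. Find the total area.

2024/3

Set the curves equal: 2*s**3 + 4*s**2 - 49*s - 51 = 2*s**2 + s - 1, so 2*s**3 + 2*s**2 - 50*s - 50 = 0, which factors as 2*(s - 5)*(s + 1)*(s + 5) = 0. The curves meet at s = -5, -1, 5.
On [-5, -1], v = 2*s**3 + 4*s**2 - 49*s - 51 is on top; that piece has area ∫[-5,-1] (2*s**3 + 2*s**2 - 50*s - 50) ds = 512/3.
On [-1, 5], v = 2*s**2 + s - 1 is on top; that piece has area ∫[-1,5] (-(2*s**3 + 2*s**2 - 50*s - 50)) ds = 504.
Total enclosed area = 512/3 + 504 = 2024/3.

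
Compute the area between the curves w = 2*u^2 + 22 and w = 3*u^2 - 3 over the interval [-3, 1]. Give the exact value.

272/3

On [-3, 1], (2*u^2 + 22) - (3*u^2 - 3) = -u^2 + 25 is ≥ 0 throughout, so the area is a single integral of |-u^2 + 25|.
∫[-3,1] (-u^2 + 25) du = 272/3.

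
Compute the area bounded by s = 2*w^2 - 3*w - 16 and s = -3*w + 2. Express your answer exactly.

Both boundary curves give s as a function of w, so integrate with respect to w. Setting them equal: 2*w^2 - 18 = 0, i.e. 2*(w - 3)*(w + 3) = 0, so they meet at w = -3, 3.
For w in [-3, 3], s = 2*w^2 - 3*w - 16 is on the left; area = ∫[-3,3] (-(2*w^2 - 18)) dw = 72.

72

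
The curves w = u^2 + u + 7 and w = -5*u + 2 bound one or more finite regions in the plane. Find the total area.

Set the curves equal: u^2 + u + 7 = -5*u + 2, so u^2 + 6*u + 5 = 0, which factors as (u + 1)*(u + 5) = 0. The curves meet at u = -5, -1.
On [-5, -1], w = -5*u + 2 is on top; that piece has area ∫[-5,-1] (-(u^2 + 6*u + 5)) du = 32/3.

32/3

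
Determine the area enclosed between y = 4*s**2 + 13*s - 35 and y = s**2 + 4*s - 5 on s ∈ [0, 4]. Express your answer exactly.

The difference (4*s**2 + 13*s - 35) - (s**2 + 4*s - 5) = 3*s**2 + 9*s - 30 changes sign at s = 2 inside [0, 4], so split the integral there.
∫[0,2] (3*s**2 + 9*s - 30) ds = -34; the area of that piece is 34.
∫[2,4] (3*s**2 + 9*s - 30) ds = 50.
Total area = 34 + 50 = 84.

84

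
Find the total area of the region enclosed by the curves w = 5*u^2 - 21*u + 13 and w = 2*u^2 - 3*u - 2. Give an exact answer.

Set the curves equal: 5*u^2 - 21*u + 13 = 2*u^2 - 3*u - 2, so 3*u^2 - 18*u + 15 = 0, which factors as 3*(u - 5)*(u - 1) = 0. The curves meet at u = 1, 5.
On [1, 5], w = 2*u^2 - 3*u - 2 is on top; that piece has area ∫[1,5] (-(3*u^2 - 18*u + 15)) du = 32.

32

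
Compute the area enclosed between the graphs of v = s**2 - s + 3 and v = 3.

1/6

Set the curves equal: s**2 - s + 3 = 3, so s**2 - s = 0, which factors as s*(s - 1) = 0. The curves meet at s = 0, 1.
On [0, 1], v = 3 is on top; that piece has area ∫[0,1] (-(s**2 - s)) ds = 1/6.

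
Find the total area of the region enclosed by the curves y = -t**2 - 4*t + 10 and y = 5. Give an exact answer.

36

Set the curves equal: -t**2 - 4*t + 10 = 5, so -t**2 - 4*t + 5 = 0, which factors as -(t - 1)*(t + 5) = 0. The curves meet at t = -5, 1.
On [-5, 1], y = -t**2 - 4*t + 10 is on top; that piece has area ∫[-5,1] (-t**2 - 4*t + 5) dt = 36.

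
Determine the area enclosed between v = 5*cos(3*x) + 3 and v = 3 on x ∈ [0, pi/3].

10/3

The difference (5*cos(3*x) + 3) - (3) = 5*cos(3*x) changes sign at x = pi/6 inside [0, pi/3], so split the integral there.
∫[0,pi/6] (5*cos(3*x)) dx = 5/3.
∫[pi/6,pi/3] (5*cos(3*x)) dx = -5/3; the area of that piece is 5/3.
Total area = 5/3 + 5/3 = 10/3.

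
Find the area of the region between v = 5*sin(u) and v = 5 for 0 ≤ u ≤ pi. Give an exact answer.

-10 + 5*pi

On [0, pi], (5*sin(u)) - (5) = 5*sin(u) - 5 is ≤ 0 throughout, so the area is a single integral of |5*sin(u) - 5|.
∫[0,pi] (5*sin(u) - 5) du = 10 - 5*pi; the area of that piece is -10 + 5*pi.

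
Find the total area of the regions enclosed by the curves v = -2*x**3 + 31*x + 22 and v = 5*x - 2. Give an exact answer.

407/2

Set the curves equal: -2*x**3 + 31*x + 22 = 5*x - 2, so -2*x**3 + 26*x + 24 = 0, which factors as -2*(x - 4)*(x + 1)*(x + 3) = 0. The curves meet at x = -3, -1, 4.
On [-3, -1], v = 5*x - 2 is on top; that piece has area ∫[-3,-1] (-(-2*x**3 + 26*x + 24)) dx = 16.
On [-1, 4], v = -2*x**3 + 31*x + 22 is on top; that piece has area ∫[-1,4] (-2*x**3 + 26*x + 24) dx = 375/2.
Total enclosed area = 16 + 375/2 = 407/2.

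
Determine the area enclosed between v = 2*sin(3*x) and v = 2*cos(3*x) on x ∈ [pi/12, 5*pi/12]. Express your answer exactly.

4*sqrt(2)/3

On [pi/12, 5*pi/12], (2*sin(3*x)) - (2*cos(3*x)) = 2*sin(3*x) - 2*cos(3*x) is ≥ 0 throughout, so the area is a single integral of |2*sin(3*x) - 2*cos(3*x)|.
∫[pi/12,5*pi/12] (2*sin(3*x) - 2*cos(3*x)) dx = 4*sqrt(2)/3.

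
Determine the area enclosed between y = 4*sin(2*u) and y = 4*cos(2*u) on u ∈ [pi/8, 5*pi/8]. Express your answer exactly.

4*sqrt(2)

On [pi/8, 5*pi/8], (4*sin(2*u)) - (4*cos(2*u)) = 4*sin(2*u) - 4*cos(2*u) is ≥ 0 throughout, so the area is a single integral of |4*sin(2*u) - 4*cos(2*u)|.
∫[pi/8,5*pi/8] (4*sin(2*u) - 4*cos(2*u)) du = 4*sqrt(2).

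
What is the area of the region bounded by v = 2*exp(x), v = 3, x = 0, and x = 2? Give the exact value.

-10 - 6*log(2) + 6*log(3) + 2*exp(2)

The difference (2*exp(x)) - (3) = 2*exp(x) - 3 changes sign at x = log(3/2) inside [0, 2], so split the integral there.
∫[0,log(3/2)] (2*exp(x) - 3) dx = log(8/27) + 1; the area of that piece is -1 + log(27/8).
∫[log(3/2),2] (2*exp(x) - 3) dx = -9 - 3*log(2) + 3*log(3) + 2*exp(2).
Total area = (-1 + log(27/8)) + (-9 - 3*log(2) + 3*log(3) + 2*exp(2)) = -10 - 6*log(2) + 6*log(3) + 2*exp(2).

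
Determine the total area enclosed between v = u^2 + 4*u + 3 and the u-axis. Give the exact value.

The curve meets the u-axis where u^2 + 4*u + 3 = 0, i.e. (u + 1)*(u + 3) = 0, at u = -3, -1.
On [-3, -1] the curve lies below the axis; ∫[-3,-1] (u^2 + 4*u + 3) du = -4/3, giving area 4/3.

4/3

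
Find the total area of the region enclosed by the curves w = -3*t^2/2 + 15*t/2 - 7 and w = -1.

Set the curves equal: -3*t^2/2 + 15*t/2 - 7 = -1, so -3*t^2/2 + 15*t/2 - 6 = 0, which factors as -3*(t - 4)*(t - 1)/2 = 0. The curves meet at t = 1, 4.
On [1, 4], w = -3*t^2/2 + 15*t/2 - 7 is on top; that piece has area ∫[1,4] (-3*t^2/2 + 15*t/2 - 6) dt = 27/4.

27/4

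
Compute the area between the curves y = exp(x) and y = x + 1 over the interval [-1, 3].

On [-1, 3], (exp(x)) - (x + 1) = -x + exp(x) - 1 is ≥ 0 throughout, so the area is a single integral of |-x + exp(x) - 1|.
∫[-1,3] (-x + exp(x) - 1) dx = -8 - exp(-1) + exp(3).

-8 - exp(-1) + exp(3)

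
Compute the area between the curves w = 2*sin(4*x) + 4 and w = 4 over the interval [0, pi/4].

On [0, pi/4], (2*sin(4*x) + 4) - (4) = 2*sin(4*x) is ≥ 0 throughout, so the area is a single integral of |2*sin(4*x)|.
∫[0,pi/4] (2*sin(4*x)) dx = 1.

1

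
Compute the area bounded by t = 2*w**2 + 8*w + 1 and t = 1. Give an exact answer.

Both boundary curves give t as a function of w, so integrate with respect to w. Setting them equal: 2*w**2 + 8*w = 0, i.e. 2*w*(w + 4) = 0, so they meet at w = -4, 0.
For w in [-4, 0], t = 2*w**2 + 8*w + 1 is on the left; area = ∫[-4,0] (-(2*w**2 + 8*w)) dw = 64/3.

64/3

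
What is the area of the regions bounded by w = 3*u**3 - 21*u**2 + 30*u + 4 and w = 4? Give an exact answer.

Set the curves equal: 3*u**3 - 21*u**2 + 30*u + 4 = 4, so 3*u**3 - 21*u**2 + 30*u = 0, which factors as 3*u*(u - 5)*(u - 2) = 0. The curves meet at u = 0, 2, 5.
On [0, 2], w = 3*u**3 - 21*u**2 + 30*u + 4 is on top; that piece has area ∫[0,2] (3*u**3 - 21*u**2 + 30*u) du = 16.
On [2, 5], w = 4 is on top; that piece has area ∫[2,5] (-(3*u**3 - 21*u**2 + 30*u)) du = 189/4.
Total enclosed area = 16 + 189/4 = 253/4.

253/4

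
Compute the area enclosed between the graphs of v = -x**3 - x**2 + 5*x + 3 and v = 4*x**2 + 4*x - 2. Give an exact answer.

148/3

Set the curves equal: -x**3 - x**2 + 5*x + 3 = 4*x**2 + 4*x - 2, so -x**3 - 5*x**2 + x + 5 = 0, which factors as -(x - 1)*(x + 1)*(x + 5) = 0. The curves meet at x = -5, -1, 1.
On [-5, -1], v = 4*x**2 + 4*x - 2 is on top; that piece has area ∫[-5,-1] (-(-x**3 - 5*x**2 + x + 5)) dx = 128/3.
On [-1, 1], v = -x**3 - x**2 + 5*x + 3 is on top; that piece has area ∫[-1,1] (-x**3 - 5*x**2 + x + 5) dx = 20/3.
Total enclosed area = 128/3 + 20/3 = 148/3.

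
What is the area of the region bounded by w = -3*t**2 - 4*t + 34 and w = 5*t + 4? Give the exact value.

343/2

Set the curves equal: -3*t**2 - 4*t + 34 = 5*t + 4, so -3*t**2 - 9*t + 30 = 0, which factors as -3*(t - 2)*(t + 5) = 0. The curves meet at t = -5, 2.
On [-5, 2], w = -3*t**2 - 4*t + 34 is on top; that piece has area ∫[-5,2] (-3*t**2 - 9*t + 30) dt = 343/2.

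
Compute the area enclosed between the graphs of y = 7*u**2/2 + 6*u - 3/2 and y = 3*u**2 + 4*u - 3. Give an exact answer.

Set the curves equal: 7*u**2/2 + 6*u - 3/2 = 3*u**2 + 4*u - 3, so u**2/2 + 2*u + 3/2 = 0, which factors as (u + 1)*(u + 3)/2 = 0. The curves meet at u = -3, -1.
On [-3, -1], y = 3*u**2 + 4*u - 3 is on top; that piece has area ∫[-3,-1] (-(u**2/2 + 2*u + 3/2)) du = 2/3.

2/3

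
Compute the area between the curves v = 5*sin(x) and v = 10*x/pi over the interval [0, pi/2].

5 - 5*pi/4

On [0, pi/2], (5*sin(x)) - (10*x/pi) = -10*x/pi + 5*sin(x) is ≥ 0 throughout, so the area is a single integral of |-10*x/pi + 5*sin(x)|.
∫[0,pi/2] (-10*x/pi + 5*sin(x)) dx = 5 - 5*pi/4.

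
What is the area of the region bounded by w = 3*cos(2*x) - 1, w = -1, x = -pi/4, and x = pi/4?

On [-pi/4, pi/4], (3*cos(2*x) - 1) - (-1) = 3*cos(2*x) is ≥ 0 throughout, so the area is a single integral of |3*cos(2*x)|.
∫[-pi/4,pi/4] (3*cos(2*x)) dx = 3.

3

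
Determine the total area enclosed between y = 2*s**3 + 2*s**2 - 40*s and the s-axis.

2521/6

The curve meets the s-axis where 2*s**3 + 2*s**2 - 40*s = 0, i.e. 2*s*(s - 4)*(s + 5) = 0, at s = -5, 0, 4.
On [-5, 0] the curve lies above the axis; ∫[-5,0] (2*s**3 + 2*s**2 - 40*s) ds = 1625/6, giving area 1625/6.
On [0, 4] the curve lies below the axis; ∫[0,4] (2*s**3 + 2*s**2 - 40*s) ds = -448/3, giving area 448/3.
Total area = 1625/6 + 448/3 = 2521/6.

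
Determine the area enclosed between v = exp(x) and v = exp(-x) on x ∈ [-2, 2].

The difference (exp(x)) - (exp(-x)) = exp(x) - exp(-x) changes sign at x = 0 inside [-2, 2], so split the integral there.
∫[-2,0] (exp(x) - exp(-x)) dx = -exp(2) - exp(-2) + 2; the area of that piece is -2 + exp(-2) + exp(2).
∫[0,2] (exp(x) - exp(-x)) dx = -2 + exp(-2) + exp(2).
Total area = (-2 + exp(-2) + exp(2)) + (-2 + exp(-2) + exp(2)) = -4 + 2*exp(-2) + 2*exp(2).

-4 + 2*exp(-2) + 2*exp(2)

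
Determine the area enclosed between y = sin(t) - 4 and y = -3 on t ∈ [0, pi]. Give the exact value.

On [0, pi], (sin(t) - 4) - (-3) = sin(t) - 1 is ≤ 0 throughout, so the area is a single integral of |sin(t) - 1|.
∫[0,pi] (sin(t) - 1) dt = 2 - pi; the area of that piece is -2 + pi.

-2 + pi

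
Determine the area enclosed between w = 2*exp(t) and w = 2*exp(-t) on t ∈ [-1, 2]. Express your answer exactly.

-8 + 2*exp(-2) + 2*exp(-1) + 2*exp(1) + 2*exp(2)

The difference (2*exp(t)) - (2*exp(-t)) = 2*exp(t) - 2*exp(-t) changes sign at t = 0 inside [-1, 2], so split the integral there.
∫[-1,0] (2*exp(t) - 2*exp(-t)) dt = -2*exp(1) - 2*exp(-1) + 4; the area of that piece is -4 + 2*exp(-1) + 2*exp(1).
∫[0,2] (2*exp(t) - 2*exp(-t)) dt = -4 + 2*exp(-2) + 2*exp(2).
Total area = (-4 + 2*exp(-1) + 2*exp(1)) + (-4 + 2*exp(-2) + 2*exp(2)) = -8 + 2*exp(-2) + 2*exp(-1) + 2*exp(1) + 2*exp(2).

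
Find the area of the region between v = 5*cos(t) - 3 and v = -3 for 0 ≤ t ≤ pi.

The difference (5*cos(t) - 3) - (-3) = 5*cos(t) changes sign at t = pi/2 inside [0, pi], so split the integral there.
∫[0,pi/2] (5*cos(t)) dt = 5.
∫[pi/2,pi] (5*cos(t)) dt = -5; the area of that piece is 5.
Total area = 5 + 5 = 10.

10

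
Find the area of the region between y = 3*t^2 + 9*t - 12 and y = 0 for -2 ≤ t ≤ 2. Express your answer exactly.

The difference (3*t^2 + 9*t - 12) - (0) = 3*t^2 + 9*t - 12 changes sign at t = 1 inside [-2, 2], so split the integral there.
∫[-2,1] (3*t^2 + 9*t - 12) dt = -81/2; the area of that piece is 81/2.
∫[1,2] (3*t^2 + 9*t - 12) dt = 17/2.
Total area = 81/2 + 17/2 = 49.

49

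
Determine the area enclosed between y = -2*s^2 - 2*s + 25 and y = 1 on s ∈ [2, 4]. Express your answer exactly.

The difference (-2*s^2 - 2*s + 25) - (1) = -2*s^2 - 2*s + 24 changes sign at s = 3 inside [2, 4], so split the integral there.
∫[2,3] (-2*s^2 - 2*s + 24) ds = 19/3.
∫[3,4] (-2*s^2 - 2*s + 24) ds = -23/3; the area of that piece is 23/3.
Total area = 19/3 + 23/3 = 14.

14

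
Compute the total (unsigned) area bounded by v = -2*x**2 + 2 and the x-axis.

The curve meets the x-axis where -2*x**2 + 2 = 0, i.e. -2*(x - 1)*(x + 1) = 0, at x = -1, 1.
On [-1, 1] the curve lies above the axis; ∫[-1,1] (-2*x**2 + 2) dx = 8/3, giving area 8/3.

8/3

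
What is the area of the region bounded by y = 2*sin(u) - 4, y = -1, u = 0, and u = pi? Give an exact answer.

On [0, pi], (2*sin(u) - 4) - (-1) = 2*sin(u) - 3 is ≤ 0 throughout, so the area is a single integral of |2*sin(u) - 3|.
∫[0,pi] (2*sin(u) - 3) du = 4 - 3*pi; the area of that piece is -4 + 3*pi.

-4 + 3*pi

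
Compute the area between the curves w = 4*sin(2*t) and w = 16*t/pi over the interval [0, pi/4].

2 - pi/2

On [0, pi/4], (4*sin(2*t)) - (16*t/pi) = -16*t/pi + 4*sin(2*t) is ≥ 0 throughout, so the area is a single integral of |-16*t/pi + 4*sin(2*t)|.
∫[0,pi/4] (-16*t/pi + 4*sin(2*t)) dt = 2 - pi/2.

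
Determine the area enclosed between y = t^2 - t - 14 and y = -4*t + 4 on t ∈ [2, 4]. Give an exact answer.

The difference (t^2 - t - 14) - (-4*t + 4) = t^2 + 3*t - 18 changes sign at t = 3 inside [2, 4], so split the integral there.
∫[2,3] (t^2 + 3*t - 18) dt = -25/6; the area of that piece is 25/6.
∫[3,4] (t^2 + 3*t - 18) dt = 29/6.
Total area = 25/6 + 29/6 = 9.

9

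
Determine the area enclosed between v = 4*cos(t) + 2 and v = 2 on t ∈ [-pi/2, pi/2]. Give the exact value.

On [-pi/2, pi/2], (4*cos(t) + 2) - (2) = 4*cos(t) is ≥ 0 throughout, so the area is a single integral of |4*cos(t)|.
∫[-pi/2,pi/2] (4*cos(t)) dt = 8.

8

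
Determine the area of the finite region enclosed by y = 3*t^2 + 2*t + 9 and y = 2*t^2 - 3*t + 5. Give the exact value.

9/2

Set the curves equal: 3*t^2 + 2*t + 9 = 2*t^2 - 3*t + 5, so t^2 + 5*t + 4 = 0, which factors as (t + 1)*(t + 4) = 0. The curves meet at t = -4, -1.
On [-4, -1], y = 2*t^2 - 3*t + 5 is on top; that piece has area ∫[-4,-1] (-(t^2 + 5*t + 4)) dt = 9/2.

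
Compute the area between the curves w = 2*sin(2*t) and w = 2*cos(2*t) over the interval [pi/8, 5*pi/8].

On [pi/8, 5*pi/8], (2*sin(2*t)) - (2*cos(2*t)) = 2*sin(2*t) - 2*cos(2*t) is ≥ 0 throughout, so the area is a single integral of |2*sin(2*t) - 2*cos(2*t)|.
∫[pi/8,5*pi/8] (2*sin(2*t) - 2*cos(2*t)) dt = 2*sqrt(2).

2*sqrt(2)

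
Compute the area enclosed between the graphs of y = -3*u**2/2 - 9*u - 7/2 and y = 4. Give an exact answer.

16

Set the curves equal: -3*u**2/2 - 9*u - 7/2 = 4, so -3*u**2/2 - 9*u - 15/2 = 0, which factors as -3*(u + 1)*(u + 5)/2 = 0. The curves meet at u = -5, -1.
On [-5, -1], y = -3*u**2/2 - 9*u - 7/2 is on top; that piece has area ∫[-5,-1] (-3*u**2/2 - 9*u - 15/2) du = 16.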